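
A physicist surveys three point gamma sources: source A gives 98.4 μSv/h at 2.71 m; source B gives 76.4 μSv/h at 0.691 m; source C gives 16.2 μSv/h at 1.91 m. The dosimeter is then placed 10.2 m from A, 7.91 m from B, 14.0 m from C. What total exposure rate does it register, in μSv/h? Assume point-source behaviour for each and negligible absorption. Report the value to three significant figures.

Each source contributes Iᵢ·(dᵢ/rᵢ)²; contributions add.
A: 98.4 × (2.71/10.2)² = 6.946 μSv/h
B: 76.4 × (0.691/7.91)² = 0.5830 μSv/h
C: 16.2 × (1.91/14.0)² = 0.3015 μSv/h
Total = 6.946 + 0.5830 + 0.3015 = 7.830 μSv/h.

7.83 μSv/h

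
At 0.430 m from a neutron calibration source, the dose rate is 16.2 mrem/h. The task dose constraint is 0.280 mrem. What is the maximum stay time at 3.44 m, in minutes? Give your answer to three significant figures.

66.4 min

Intensity scales as (d₁/d₂)², so rate at 3.44 m:
16.2 × (0.430/3.44)² = 16.2 × 0.01562 = 0.2530 mrem/h.
Stay time = 0.280 mrem ÷ 0.2530 mrem/h = 1.107 h = 66.42 min.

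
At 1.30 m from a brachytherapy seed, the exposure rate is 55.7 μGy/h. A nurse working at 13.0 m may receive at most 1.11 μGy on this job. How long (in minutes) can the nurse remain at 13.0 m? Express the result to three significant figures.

120 min

Since intensity falls as 1/r², rate at 13.0 m:
55.7 × (1.30/13.0)² = 55.7 × 0.01000 = 0.5570 μGy/h.
Stay time = 1.11 μGy ÷ 0.5570 μGy/h = 1.993 h = 119.6 min.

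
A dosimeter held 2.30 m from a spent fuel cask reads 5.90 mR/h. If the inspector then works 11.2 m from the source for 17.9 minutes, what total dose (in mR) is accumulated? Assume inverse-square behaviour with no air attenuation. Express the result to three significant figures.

Intensity scales as (d₁/d₂)², so rate at 11.2 m:
5.90 × (2.30/11.2)² = 5.90 × 0.04217 = 0.2488 mR/h.
Dose = rate × time = 0.2488 mR/h × 0.2983 h = 0.07422 mR.

0.0742 mR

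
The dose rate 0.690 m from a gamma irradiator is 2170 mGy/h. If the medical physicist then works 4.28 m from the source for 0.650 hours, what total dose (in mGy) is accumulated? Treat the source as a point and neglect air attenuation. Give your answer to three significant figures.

Since intensity falls as 1/r², rate at 4.28 m:
(0.690/4.28)² = 0.02599, so 2170 × 0.02599 = 56.40 mGy/h.
Dose = rate × time = 56.40 mGy/h × 0.6500 h = 36.66 mGy.

36.7 mGy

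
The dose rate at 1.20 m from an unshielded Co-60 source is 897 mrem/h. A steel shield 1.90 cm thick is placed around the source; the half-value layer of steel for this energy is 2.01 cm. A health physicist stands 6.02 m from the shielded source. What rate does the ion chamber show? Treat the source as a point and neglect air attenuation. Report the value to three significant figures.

Distance alone: 897 × (1.20/6.02)² = 897 × 0.03973 = 35.64 mrem/h.
Shield: 1.90/2.01 = 0.9453 half-value layers → attenuation 2^(−0.9453) = 0.5193.
Combined: 35.64 × 0.5193 = 18.51 mrem/h.

18.5 mrem/h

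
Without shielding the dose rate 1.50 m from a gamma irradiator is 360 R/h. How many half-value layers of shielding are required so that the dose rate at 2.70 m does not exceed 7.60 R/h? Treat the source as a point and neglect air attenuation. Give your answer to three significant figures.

3.87 half-value layers

At 2.70 m, distance alone gives (1.50/2.70)² = 0.3086, so 360 × 0.3086 = 111.1 R/h.
Further attenuation needed: 111.1/7.60 = 14.62.
n = log₂(14.62) = 3.870 half-value layers.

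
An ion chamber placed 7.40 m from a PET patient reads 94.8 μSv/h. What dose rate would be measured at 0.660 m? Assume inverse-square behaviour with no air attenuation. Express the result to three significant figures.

11900 μSv/h

Using I₁d₁² = I₂d₂², scaling from 7.40 m to 0.660 m:
94.8 × (7.40/0.660)² = 94.8 × 125.7 = 11920 μSv/h.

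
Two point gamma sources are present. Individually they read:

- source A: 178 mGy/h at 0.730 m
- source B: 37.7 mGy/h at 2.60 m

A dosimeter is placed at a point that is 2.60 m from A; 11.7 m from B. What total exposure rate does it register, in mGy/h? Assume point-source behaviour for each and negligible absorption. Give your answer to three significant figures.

By superposition, sum each source's inverse-square contribution:
A: 178 × (0.730/2.60)² = 14.03 mGy/h
B: 37.7 × (2.60/11.7)² = 1.862 mGy/h
Total = 14.03 + 1.862 = 15.89 mGy/h.

15.9 mGy/h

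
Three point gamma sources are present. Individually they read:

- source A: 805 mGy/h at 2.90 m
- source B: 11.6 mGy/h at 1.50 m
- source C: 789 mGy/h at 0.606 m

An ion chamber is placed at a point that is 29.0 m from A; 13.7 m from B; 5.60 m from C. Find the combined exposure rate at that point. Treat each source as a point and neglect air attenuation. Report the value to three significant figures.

17.4 mGy/h

Each source contributes Iᵢ·(dᵢ/rᵢ)²; contributions add.
A: 805 × (2.90/29.0)² = 8.050 mGy/h
B: 11.6 × (1.50/13.7)² = 0.1391 mGy/h
C: 789 × (0.606/5.60)² = 9.239 mGy/h
Total = 8.050 + 0.1391 + 9.239 = 17.43 mGy/h.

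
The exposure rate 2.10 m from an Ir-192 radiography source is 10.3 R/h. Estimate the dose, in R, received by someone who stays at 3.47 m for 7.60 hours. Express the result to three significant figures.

28.7 R

Since intensity falls as 1/r², rate at 3.47 m:
(2.10/3.47)² = 0.3663, so 10.3 × 0.3663 = 3.773 R/h.
Dose = rate × time = 3.773 R/h × 7.600 h = 28.67 R.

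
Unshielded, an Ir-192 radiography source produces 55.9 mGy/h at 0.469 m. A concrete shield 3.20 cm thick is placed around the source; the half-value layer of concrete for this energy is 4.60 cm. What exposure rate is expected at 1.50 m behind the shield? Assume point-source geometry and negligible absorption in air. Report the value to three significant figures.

3.37 mGy/h

Distance alone: 55.9 × (0.469/1.50)² = 55.9 × 0.09776 = 5.465 mGy/h.
Shield: 3.20/4.60 = 0.6957 half-value layers → attenuation 2^(−0.6957) = 0.6174.
Combined: 5.465 × 0.6174 = 3.374 mGy/h.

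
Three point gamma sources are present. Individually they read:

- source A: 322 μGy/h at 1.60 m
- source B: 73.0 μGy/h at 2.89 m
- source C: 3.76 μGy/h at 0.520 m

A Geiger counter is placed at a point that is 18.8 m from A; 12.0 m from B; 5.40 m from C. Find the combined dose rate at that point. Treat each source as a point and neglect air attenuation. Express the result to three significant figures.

6.60 μGy/h

Each source contributes Iᵢ·(dᵢ/rᵢ)²; contributions add.
A: 322 × (1.60/18.8)² = 2.332 μGy/h
B: 73.0 × (2.89/12.0)² = 4.234 μGy/h
C: 3.76 × (0.520/5.40)² = 0.03487 μGy/h
Total = 2.332 + 4.234 + 0.03487 = 6.601 μGy/h.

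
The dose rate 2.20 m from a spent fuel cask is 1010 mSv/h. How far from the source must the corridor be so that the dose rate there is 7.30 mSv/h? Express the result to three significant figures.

By the inverse-square law, d₂ = d₁·√(I₁/I₂).
I₁/I₂ = 1010/7.30 = 138.4, so d₂ = 2.20 × √138.4 = 25.88 m.

25.9 m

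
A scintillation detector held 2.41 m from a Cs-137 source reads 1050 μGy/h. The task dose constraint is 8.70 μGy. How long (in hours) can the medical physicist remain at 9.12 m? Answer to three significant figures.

0.119 h

Since intensity falls as 1/r², rate at 9.12 m:
1050 × (2.41/9.12)² = 1050 × 0.06983 = 73.32 μGy/h.
Stay time = 8.70 μGy ÷ 73.32 μGy/h = 0.1187 h.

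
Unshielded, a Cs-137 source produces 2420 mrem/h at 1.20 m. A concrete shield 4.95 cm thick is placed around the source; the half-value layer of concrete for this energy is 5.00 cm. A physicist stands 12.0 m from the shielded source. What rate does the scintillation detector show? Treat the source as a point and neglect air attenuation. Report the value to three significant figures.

Distance alone: 2420 × (1.20/12.0)² = 2420 × 0.01000 = 24.20 mrem/h.
Shield: 4.95/5.00 = 0.9900 half-value layers → attenuation 2^(−0.9900) = 0.5035.
Combined: 24.20 × 0.5035 = 12.18 mrem/h.

12.2 mrem/h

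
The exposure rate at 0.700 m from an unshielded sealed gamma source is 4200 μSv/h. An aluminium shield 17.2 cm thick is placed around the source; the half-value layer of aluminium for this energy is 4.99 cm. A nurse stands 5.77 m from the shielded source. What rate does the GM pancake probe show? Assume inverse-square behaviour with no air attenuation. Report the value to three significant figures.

Distance alone: (0.700/5.77)² = 0.01472, so 4200 × 0.01472 = 61.82 μSv/h.
Shield: 17.2/4.99 = 3.447 half-value layers → attenuation 2^(−3.447) = 0.09170.
Combined: 61.82 × 0.09170 = 5.669 μSv/h.

5.67 μSv/h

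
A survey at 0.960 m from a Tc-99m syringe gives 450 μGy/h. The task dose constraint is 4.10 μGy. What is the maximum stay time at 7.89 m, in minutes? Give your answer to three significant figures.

By the inverse-square law, rate at 7.89 m:
(0.960/7.89)² = 0.01480, so 450 × 0.01480 = 6.660 μGy/h.
Stay time = 4.10 μGy ÷ 6.660 μGy/h = 0.6156 h = 36.94 min.

36.9 min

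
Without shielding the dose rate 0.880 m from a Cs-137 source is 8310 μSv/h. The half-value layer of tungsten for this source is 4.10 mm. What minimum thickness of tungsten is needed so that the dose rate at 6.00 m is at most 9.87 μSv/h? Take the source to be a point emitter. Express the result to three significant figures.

17.1 mm

At 6.00 m, distance alone gives 8310 × (0.880/6.00)² = 8310 × 0.02151 = 178.7 μSv/h.
Further attenuation needed: 178.7/9.87 = 18.11.
n = log₂(18.11) = 4.179 half-value layers.
Thickness = 4.179 × 4.10 mm = 17.13 mm.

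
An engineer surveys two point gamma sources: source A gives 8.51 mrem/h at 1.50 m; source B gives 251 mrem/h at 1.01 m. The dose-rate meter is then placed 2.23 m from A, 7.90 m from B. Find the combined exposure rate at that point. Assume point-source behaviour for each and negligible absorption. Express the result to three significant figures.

By superposition, sum each source's inverse-square contribution:
A: 8.51 × (1.50/2.23)² = 3.850 mrem/h
B: 251 × (1.01/7.90)² = 4.103 mrem/h
Total = 3.850 + 4.103 = 7.953 mrem/h.

7.95 mrem/h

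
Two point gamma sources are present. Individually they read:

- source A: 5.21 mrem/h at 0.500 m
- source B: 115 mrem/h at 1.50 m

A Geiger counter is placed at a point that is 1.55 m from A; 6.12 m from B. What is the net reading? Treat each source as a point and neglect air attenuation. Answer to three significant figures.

7.45 mrem/h

By superposition, sum each source's inverse-square contribution:
A: 5.21 × (0.500/1.55)² = 0.5421 mrem/h
B: 115 × (1.50/6.12)² = 6.908 mrem/h
Total = 0.5421 + 6.908 = 7.450 mrem/h.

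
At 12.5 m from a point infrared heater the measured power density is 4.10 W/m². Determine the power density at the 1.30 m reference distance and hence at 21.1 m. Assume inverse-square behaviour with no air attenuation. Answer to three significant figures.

Intensity scales as (d₁/d₂)², so
At 1.30 m: 4.10 × (12.5/1.30)² = 4.10 × 92.46 = 379.1 W/m²
At 21.1 m: 379.1 × (1.30/21.1)² = 379.1 × 0.003796 = 1.439 W/m².

379 W/m²; 1.44 W/m²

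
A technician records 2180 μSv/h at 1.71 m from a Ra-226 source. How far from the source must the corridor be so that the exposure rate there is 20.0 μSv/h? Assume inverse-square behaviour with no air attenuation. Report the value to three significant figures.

17.9 m

By the inverse-square law, d₂ = d₁·√(I₁/I₂).
I₁/I₂ = 2180/20.0 = 109.0, so d₂ = 1.71 × √109.0 = 17.85 m.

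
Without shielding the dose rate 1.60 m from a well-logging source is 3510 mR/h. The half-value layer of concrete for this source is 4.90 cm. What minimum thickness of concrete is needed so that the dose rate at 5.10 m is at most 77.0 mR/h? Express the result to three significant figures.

At 5.10 m, distance alone gives (1.60/5.10)² = 0.09842, so 3510 × 0.09842 = 345.5 mR/h.
Further attenuation needed: 345.5/77.0 = 4.487.
n = log₂(4.487) = 2.166 half-value layers.
Thickness = 2.166 × 4.90 cm = 10.61 cm.

10.6 cm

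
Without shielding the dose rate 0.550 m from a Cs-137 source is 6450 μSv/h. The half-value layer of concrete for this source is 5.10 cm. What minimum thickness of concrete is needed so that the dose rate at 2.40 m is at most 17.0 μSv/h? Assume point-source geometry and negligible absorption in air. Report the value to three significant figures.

22.0 cm

At 2.40 m, distance alone gives (0.550/2.40)² = 0.05252, so 6450 × 0.05252 = 338.8 μSv/h.
Further attenuation needed: 338.8/17.0 = 19.93.
n = log₂(19.93) = 4.317 half-value layers.
Thickness = 4.317 × 5.10 cm = 22.02 cm.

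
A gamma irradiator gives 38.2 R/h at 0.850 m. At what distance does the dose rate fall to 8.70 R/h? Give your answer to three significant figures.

1.78 m

Using I₁d₁² = I₂d₂², d₂ = d₁·√(I₁/I₂).
I₁/I₂ = 38.2/8.70 = 4.391, so d₂ = 0.850 × √4.391 = 1.781 m.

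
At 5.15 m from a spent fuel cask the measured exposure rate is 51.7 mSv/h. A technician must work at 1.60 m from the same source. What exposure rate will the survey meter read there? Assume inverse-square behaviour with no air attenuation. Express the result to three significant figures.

536 mSv/h

Using I₁d₁² = I₂d₂², scaling from 5.15 m to 1.60 m:
(5.15/1.60)² = 10.36, so 51.7 × 10.36 = 535.6 mSv/h.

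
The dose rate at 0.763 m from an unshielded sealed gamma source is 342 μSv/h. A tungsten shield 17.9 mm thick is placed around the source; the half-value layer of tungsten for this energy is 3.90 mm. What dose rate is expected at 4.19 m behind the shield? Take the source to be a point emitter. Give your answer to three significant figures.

0.471 μSv/h

Distance alone: 342 × (0.763/4.19)² = 342 × 0.03316 = 11.34 μSv/h.
Shield: 17.9/3.90 = 4.590 half-value layers → attenuation 2^(−4.590) = 0.04152.
Combined: 11.34 × 0.04152 = 0.4708 μSv/h.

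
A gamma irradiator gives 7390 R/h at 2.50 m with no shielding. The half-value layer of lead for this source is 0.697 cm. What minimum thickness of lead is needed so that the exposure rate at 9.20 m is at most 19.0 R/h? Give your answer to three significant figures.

3.38 cm

At 9.20 m, distance alone gives 7390 × (2.50/9.20)² = 7390 × 0.07384 = 545.7 R/h.
Further attenuation needed: 545.7/19.0 = 28.72.
n = log₂(28.72) = 4.844 half-value layers.
Thickness = 4.844 × 0.697 cm = 3.376 cm.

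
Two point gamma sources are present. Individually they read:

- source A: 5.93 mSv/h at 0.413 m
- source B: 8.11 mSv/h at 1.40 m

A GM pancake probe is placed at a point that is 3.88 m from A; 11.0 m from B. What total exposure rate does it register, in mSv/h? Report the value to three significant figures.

0.199 mSv/h

By superposition, sum each source's inverse-square contribution:
A: 5.93 × (0.413/3.88)² = 0.06719 mSv/h
B: 8.11 × (1.40/11.0)² = 0.1314 mSv/h
Total = 0.06719 + 0.1314 = 0.1986 mSv/h.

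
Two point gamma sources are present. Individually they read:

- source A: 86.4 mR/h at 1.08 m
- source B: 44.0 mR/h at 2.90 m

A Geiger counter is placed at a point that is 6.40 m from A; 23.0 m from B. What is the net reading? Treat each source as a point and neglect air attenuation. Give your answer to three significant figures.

3.16 mR/h

By superposition, sum each source's inverse-square contribution:
A: 86.4 × (1.08/6.40)² = 2.460 mR/h
B: 44.0 × (2.90/23.0)² = 0.6995 mR/h
Total = 2.460 + 0.6995 = 3.159 mR/h.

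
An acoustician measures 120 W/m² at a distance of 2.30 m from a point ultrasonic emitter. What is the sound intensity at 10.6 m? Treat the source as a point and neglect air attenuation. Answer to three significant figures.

Using I₁d₁² = I₂d₂², the rate at 10.6 m is
120 × (2.30/10.6)² = 120 × 0.04708 = 5.650 W/m².

5.65 W/m²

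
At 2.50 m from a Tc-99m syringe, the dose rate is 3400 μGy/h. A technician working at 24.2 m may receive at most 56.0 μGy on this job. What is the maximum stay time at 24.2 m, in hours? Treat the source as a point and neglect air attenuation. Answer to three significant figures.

Intensity scales as (d₁/d₂)², so rate at 24.2 m:
(2.50/24.2)² = 0.01067, so 3400 × 0.01067 = 36.28 μGy/h.
Stay time = 56.0 μGy ÷ 36.28 μGy/h = 1.544 h.

1.54 h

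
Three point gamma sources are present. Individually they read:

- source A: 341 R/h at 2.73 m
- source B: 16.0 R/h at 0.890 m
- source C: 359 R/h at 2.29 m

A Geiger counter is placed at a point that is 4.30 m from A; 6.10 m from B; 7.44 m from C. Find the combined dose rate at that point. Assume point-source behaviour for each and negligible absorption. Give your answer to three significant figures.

172 R/h

By superposition, sum each source's inverse-square contribution:
A: 341 × (2.73/4.30)² = 137.4 R/h
B: 16.0 × (0.890/6.10)² = 0.3406 R/h
C: 359 × (2.29/7.44)² = 34.01 R/h
Total = 137.4 + 0.3406 + 34.01 = 171.8 R/h.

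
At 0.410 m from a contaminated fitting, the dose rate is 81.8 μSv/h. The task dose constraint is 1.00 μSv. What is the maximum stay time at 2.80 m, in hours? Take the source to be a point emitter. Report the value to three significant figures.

Using I₁d₁² = I₂d₂², rate at 2.80 m:
(0.410/2.80)² = 0.02144, so 81.8 × 0.02144 = 1.754 μSv/h.
Stay time = 1.00 μSv ÷ 1.754 μSv/h = 0.5701 h.

0.570 h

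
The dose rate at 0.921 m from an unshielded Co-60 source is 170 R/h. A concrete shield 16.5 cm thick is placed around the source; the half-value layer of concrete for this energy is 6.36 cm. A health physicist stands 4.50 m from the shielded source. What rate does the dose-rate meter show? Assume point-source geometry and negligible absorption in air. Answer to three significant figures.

1.18 R/h

Distance alone: (0.921/4.50)² = 0.04189, so 170 × 0.04189 = 7.121 R/h.
Shield: 16.5/6.36 = 2.594 half-value layers → attenuation 2^(−2.594) = 0.1656.
Combined: 7.121 × 0.1656 = 1.179 R/h.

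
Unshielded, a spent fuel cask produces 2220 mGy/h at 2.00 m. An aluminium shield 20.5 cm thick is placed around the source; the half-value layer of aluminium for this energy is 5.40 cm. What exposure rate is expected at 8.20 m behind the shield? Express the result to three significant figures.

Distance alone: (2.00/8.20)² = 0.05949, so 2220 × 0.05949 = 132.1 mGy/h.
Shield: 20.5/5.40 = 3.796 half-value layers → attenuation 2^(−3.796) = 0.07199.
Combined: 132.1 × 0.07199 = 9.510 mGy/h.

9.51 mGy/h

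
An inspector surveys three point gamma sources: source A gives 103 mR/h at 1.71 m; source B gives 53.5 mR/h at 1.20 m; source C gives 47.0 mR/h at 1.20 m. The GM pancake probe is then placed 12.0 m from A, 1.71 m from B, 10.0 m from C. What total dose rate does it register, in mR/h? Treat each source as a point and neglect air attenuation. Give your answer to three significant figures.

29.1 mR/h

By superposition, sum each source's inverse-square contribution:
A: 103 × (1.71/12.0)² = 2.092 mR/h
B: 53.5 × (1.20/1.71)² = 26.35 mR/h
C: 47.0 × (1.20/10.0)² = 0.6768 mR/h
Total = 2.092 + 26.35 + 0.6768 = 29.12 mR/h.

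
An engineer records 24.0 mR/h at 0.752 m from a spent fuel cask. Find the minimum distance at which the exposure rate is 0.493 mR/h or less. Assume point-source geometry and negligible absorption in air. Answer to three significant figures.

Using I₁d₁² = I₂d₂², d₂ = d₁·√(I₁/I₂).
I₁/I₂ = 24.0/0.493 = 48.68, so d₂ = 0.752 × √48.68 = 5.247 m.

5.25 m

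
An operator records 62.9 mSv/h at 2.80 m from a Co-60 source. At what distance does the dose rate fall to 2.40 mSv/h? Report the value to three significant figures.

Using I₁d₁² = I₂d₂², d₂ = d₁·√(I₁/I₂).
I₁/I₂ = 62.9/2.40 = 26.21, so d₂ = 2.80 × √26.21 = 14.33 m.

14.3 m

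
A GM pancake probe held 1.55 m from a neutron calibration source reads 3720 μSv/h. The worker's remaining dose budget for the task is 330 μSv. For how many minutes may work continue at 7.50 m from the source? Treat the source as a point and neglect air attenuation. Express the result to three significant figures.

125 min

Using I₁d₁² = I₂d₂², rate at 7.50 m:
(1.55/7.50)² = 0.04271, so 3720 × 0.04271 = 158.9 μSv/h.
Stay time = 330 μSv ÷ 158.9 μSv/h = 2.077 h = 124.6 min.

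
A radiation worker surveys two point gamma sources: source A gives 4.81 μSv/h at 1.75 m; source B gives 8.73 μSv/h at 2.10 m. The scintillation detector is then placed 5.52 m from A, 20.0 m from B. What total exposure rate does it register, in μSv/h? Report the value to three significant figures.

0.580 μSv/h

By superposition, sum each source's inverse-square contribution:
A: 4.81 × (1.75/5.52)² = 0.4834 μSv/h
B: 8.73 × (2.10/20.0)² = 0.09625 μSv/h
Total = 0.4834 + 0.09625 = 0.5796 μSv/h.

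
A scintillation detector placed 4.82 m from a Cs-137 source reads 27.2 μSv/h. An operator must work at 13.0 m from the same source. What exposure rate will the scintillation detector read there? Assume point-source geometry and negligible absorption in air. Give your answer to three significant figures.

3.74 μSv/h

By the inverse-square law, scaling from 4.82 m to 13.0 m:
27.2 × (4.82/13.0)² = 27.2 × 0.1375 = 3.740 μSv/h.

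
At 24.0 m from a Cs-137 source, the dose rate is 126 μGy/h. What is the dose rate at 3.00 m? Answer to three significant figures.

8060 μGy/h

Intensity scales as (d₁/d₂)², so the rate at 3.00 m is
126 × (24.0/3.00)² = 126 × 64.00 = 8064 μGy/h.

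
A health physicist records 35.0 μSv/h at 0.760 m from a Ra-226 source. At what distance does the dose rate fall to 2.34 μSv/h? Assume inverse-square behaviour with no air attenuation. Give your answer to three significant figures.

2.94 m

By the inverse-square law, d₂ = d₁·√(I₁/I₂).
I₁/I₂ = 35.0/2.34 = 14.96, so d₂ = 0.760 × √14.96 = 2.940 m.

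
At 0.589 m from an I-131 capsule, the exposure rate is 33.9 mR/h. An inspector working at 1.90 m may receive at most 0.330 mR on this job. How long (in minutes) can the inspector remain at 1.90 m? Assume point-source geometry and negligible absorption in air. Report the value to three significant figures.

Since intensity falls as 1/r², rate at 1.90 m:
33.9 × (0.589/1.90)² = 33.9 × 0.09610 = 3.258 mR/h.
Stay time = 0.330 mR ÷ 3.258 mR/h = 0.1013 h = 6.078 min.

6.08 min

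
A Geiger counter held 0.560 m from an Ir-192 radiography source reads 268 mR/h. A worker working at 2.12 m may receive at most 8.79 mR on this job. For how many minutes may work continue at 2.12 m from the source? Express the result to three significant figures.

28.2 min

Intensity scales as (d₁/d₂)², so rate at 2.12 m:
(0.560/2.12)² = 0.06978, so 268 × 0.06978 = 18.70 mR/h.
Stay time = 8.79 mR ÷ 18.70 mR/h = 0.4701 h = 28.21 min.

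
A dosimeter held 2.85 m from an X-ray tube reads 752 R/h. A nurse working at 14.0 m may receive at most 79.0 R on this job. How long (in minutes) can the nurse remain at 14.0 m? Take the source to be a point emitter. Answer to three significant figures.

By the inverse-square law, rate at 14.0 m:
752 × (2.85/14.0)² = 752 × 0.04144 = 31.16 R/h.
Stay time = 79.0 R ÷ 31.16 R/h = 2.535 h = 152.1 min.

152 min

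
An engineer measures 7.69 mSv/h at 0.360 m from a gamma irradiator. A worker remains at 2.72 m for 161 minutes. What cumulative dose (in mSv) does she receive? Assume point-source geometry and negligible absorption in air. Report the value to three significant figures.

0.361 mSv

Since intensity falls as 1/r², rate at 2.72 m:
(0.360/2.72)² = 0.01752, so 7.69 × 0.01752 = 0.1347 mSv/h.
Dose = rate × time = 0.1347 mSv/h × 2.683 h = 0.3614 mSv.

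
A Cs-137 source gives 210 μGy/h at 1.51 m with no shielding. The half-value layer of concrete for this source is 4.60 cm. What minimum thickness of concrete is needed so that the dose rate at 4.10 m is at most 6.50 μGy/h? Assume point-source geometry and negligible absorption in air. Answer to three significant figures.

At 4.10 m, distance alone gives 210 × (1.51/4.10)² = 210 × 0.1356 = 28.48 μGy/h.
Further attenuation needed: 28.48/6.50 = 4.382.
n = log₂(4.382) = 2.132 half-value layers.
Thickness = 2.132 × 4.60 cm = 9.807 cm.

9.81 cm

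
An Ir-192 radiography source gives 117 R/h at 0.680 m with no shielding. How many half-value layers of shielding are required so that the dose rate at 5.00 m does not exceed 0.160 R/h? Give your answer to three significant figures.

At 5.00 m, distance alone gives (0.680/5.00)² = 0.01850, so 117 × 0.01850 = 2.164 R/h.
Further attenuation needed: 2.164/0.160 = 13.53.
n = log₂(13.53) = 3.758 half-value layers.

3.76 half-value layers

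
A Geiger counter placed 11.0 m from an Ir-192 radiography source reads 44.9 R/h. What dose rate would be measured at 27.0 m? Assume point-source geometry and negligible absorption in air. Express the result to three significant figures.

Applying the 1/r² law, scaling from 11.0 m to 27.0 m:
44.9 × (11.0/27.0)² = 44.9 × 0.1660 = 7.453 R/h.

7.45 R/h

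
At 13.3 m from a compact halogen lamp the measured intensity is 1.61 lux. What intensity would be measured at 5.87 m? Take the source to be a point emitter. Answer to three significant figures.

8.27 lux

Applying the 1/r² law, scaling from 13.3 m to 5.87 m:
1.61 × (13.3/5.87)² = 1.61 × 5.134 = 8.266 lux.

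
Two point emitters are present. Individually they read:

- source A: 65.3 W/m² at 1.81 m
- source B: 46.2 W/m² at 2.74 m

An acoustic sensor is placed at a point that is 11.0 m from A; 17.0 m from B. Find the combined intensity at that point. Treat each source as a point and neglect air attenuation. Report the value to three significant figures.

2.97 W/m²

By superposition, sum each source's inverse-square contribution:
A: 65.3 × (1.81/11.0)² = 1.768 W/m²
B: 46.2 × (2.74/17.0)² = 1.200 W/m²
Total = 1.768 + 1.200 = 2.968 W/m².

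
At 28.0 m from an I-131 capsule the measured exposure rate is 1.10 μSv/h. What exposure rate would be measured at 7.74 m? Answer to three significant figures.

By the inverse-square law, scaling from 28.0 m to 7.74 m:
1.10 × (28.0/7.74)² = 1.10 × 13.09 = 14.40 μSv/h.

14.4 μSv/h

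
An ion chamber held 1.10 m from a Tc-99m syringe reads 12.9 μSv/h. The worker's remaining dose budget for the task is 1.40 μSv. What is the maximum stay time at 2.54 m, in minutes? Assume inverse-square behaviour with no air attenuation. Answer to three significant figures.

34.7 min

By the inverse-square law, rate at 2.54 m:
12.9 × (1.10/2.54)² = 12.9 × 0.1876 = 2.420 μSv/h.
Stay time = 1.40 μSv ÷ 2.420 μSv/h = 0.5785 h = 34.71 min.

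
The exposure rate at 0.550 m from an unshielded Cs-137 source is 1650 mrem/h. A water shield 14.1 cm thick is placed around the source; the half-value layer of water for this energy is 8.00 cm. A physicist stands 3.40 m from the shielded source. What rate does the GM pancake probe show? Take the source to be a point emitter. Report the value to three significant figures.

12.7 mrem/h

Distance alone: (0.550/3.40)² = 0.02617, so 1650 × 0.02617 = 43.18 mrem/h.
Shield: 14.1/8.00 = 1.762 half-value layers → attenuation 2^(−1.762) = 0.2948.
Combined: 43.18 × 0.2948 = 12.73 mrem/h.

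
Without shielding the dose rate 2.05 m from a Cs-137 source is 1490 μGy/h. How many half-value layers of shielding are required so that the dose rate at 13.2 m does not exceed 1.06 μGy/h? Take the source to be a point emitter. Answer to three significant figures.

At 13.2 m, distance alone gives (2.05/13.2)² = 0.02412, so 1490 × 0.02412 = 35.94 μGy/h.
Further attenuation needed: 35.94/1.06 = 33.91.
n = log₂(33.91) = 5.084 half-value layers.

5.08 half-value layers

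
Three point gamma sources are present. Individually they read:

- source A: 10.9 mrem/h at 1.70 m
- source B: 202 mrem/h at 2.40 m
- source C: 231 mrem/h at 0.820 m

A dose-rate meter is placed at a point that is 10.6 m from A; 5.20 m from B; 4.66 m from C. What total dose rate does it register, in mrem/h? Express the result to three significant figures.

Each source contributes Iᵢ·(dᵢ/rᵢ)²; contributions add.
A: 10.9 × (1.70/10.6)² = 0.2804 mrem/h
B: 202 × (2.40/5.20)² = 43.03 mrem/h
C: 231 × (0.820/4.66)² = 7.153 mrem/h
Total = 0.2804 + 43.03 + 7.153 = 50.46 mrem/h.

50.5 mrem/h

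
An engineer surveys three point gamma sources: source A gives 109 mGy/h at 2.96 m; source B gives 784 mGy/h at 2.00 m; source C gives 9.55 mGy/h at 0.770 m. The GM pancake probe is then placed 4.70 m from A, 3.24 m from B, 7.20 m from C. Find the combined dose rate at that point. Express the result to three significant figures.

By superposition, sum each source's inverse-square contribution:
A: 109 × (2.96/4.70)² = 43.23 mGy/h
B: 784 × (2.00/3.24)² = 298.7 mGy/h
C: 9.55 × (0.770/7.20)² = 0.1092 mGy/h
Total = 43.23 + 298.7 + 0.1092 = 342.0 mGy/h.

342 mGy/h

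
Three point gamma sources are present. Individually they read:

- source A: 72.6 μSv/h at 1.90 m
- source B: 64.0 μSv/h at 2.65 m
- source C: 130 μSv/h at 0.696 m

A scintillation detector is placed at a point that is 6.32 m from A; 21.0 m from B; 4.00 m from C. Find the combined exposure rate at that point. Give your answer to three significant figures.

11.5 μSv/h

By superposition, sum each source's inverse-square contribution:
A: 72.6 × (1.90/6.32)² = 6.562 μSv/h
B: 64.0 × (2.65/21.0)² = 1.019 μSv/h
C: 130 × (0.696/4.00)² = 3.936 μSv/h
Total = 6.562 + 1.019 + 3.936 = 11.52 μSv/h.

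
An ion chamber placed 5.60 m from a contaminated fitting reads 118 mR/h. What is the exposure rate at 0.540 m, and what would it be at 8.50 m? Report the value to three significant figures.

12700 mR/h; 51.2 mR/h

Since intensity falls as 1/r²,
At 0.540 m: (5.60/0.540)² = 107.5, so 118 × 107.5 = 12680 mR/h
At 8.50 m: (0.540/8.50)² = 0.004036, so 12680 × 0.004036 = 51.18 mR/h.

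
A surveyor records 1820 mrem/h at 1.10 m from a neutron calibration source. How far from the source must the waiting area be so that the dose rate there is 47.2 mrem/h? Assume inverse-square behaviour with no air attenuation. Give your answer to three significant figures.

Intensity scales as (d₁/d₂)², so d₂ = d₁·√(I₁/I₂).
I₁/I₂ = 1820/47.2 = 38.56, so d₂ = 1.10 × √38.56 = 6.831 m.

6.83 m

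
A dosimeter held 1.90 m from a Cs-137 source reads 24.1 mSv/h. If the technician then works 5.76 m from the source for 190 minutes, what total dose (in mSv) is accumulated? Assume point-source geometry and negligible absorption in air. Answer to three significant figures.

8.30 mSv

By the inverse-square law, rate at 5.76 m:
24.1 × (1.90/5.76)² = 24.1 × 0.1088 = 2.622 mSv/h.
Dose = rate × time = 2.622 mSv/h × 3.167 h = 8.304 mSv.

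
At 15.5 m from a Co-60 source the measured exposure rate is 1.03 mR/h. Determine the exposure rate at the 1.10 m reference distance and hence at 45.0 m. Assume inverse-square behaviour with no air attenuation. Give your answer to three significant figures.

By the inverse-square law,
At 1.10 m: 1.03 × (15.5/1.10)² = 1.03 × 198.6 = 204.6 mR/h
At 45.0 m: (1.10/45.0)² = 0.0005975, so 204.6 × 0.0005975 = 0.1222 mR/h.

205 mR/h; 0.122 mR/h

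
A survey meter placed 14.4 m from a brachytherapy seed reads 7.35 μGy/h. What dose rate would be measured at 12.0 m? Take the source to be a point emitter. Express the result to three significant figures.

By the inverse-square law, scaling from 14.4 m to 12.0 m:
(14.4/12.0)² = 1.440, so 7.35 × 1.440 = 10.58 μGy/h.

10.6 μGy/h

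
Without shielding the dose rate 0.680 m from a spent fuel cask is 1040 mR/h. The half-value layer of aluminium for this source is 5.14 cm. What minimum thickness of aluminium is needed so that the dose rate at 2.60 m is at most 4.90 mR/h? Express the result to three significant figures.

19.8 cm

At 2.60 m, distance alone gives (0.680/2.60)² = 0.06840, so 1040 × 0.06840 = 71.14 mR/h.
Further attenuation needed: 71.14/4.90 = 14.52.
n = log₂(14.52) = 3.860 half-value layers.
Thickness = 3.860 × 5.14 cm = 19.84 cm.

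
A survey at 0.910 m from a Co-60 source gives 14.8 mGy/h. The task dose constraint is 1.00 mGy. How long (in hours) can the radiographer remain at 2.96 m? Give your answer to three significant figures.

0.715 h

Applying the 1/r² law, rate at 2.96 m:
14.8 × (0.910/2.96)² = 14.8 × 0.09451 = 1.399 mGy/h.
Stay time = 1.00 mGy ÷ 1.399 mGy/h = 0.7148 h.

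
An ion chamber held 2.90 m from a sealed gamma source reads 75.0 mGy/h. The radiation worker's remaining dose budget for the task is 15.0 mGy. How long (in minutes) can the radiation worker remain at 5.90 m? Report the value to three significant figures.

Intensity scales as (d₁/d₂)², so rate at 5.90 m:
75.0 × (2.90/5.90)² = 75.0 × 0.2416 = 18.12 mGy/h.
Stay time = 15.0 mGy ÷ 18.12 mGy/h = 0.8278 h = 49.67 min.

49.7 min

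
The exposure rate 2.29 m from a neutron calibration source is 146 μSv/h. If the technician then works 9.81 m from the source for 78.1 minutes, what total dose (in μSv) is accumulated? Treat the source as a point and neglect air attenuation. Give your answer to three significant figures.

10.4 μSv

Since intensity falls as 1/r², rate at 9.81 m:
(2.29/9.81)² = 0.05449, so 146 × 0.05449 = 7.956 μSv/h.
Dose = rate × time = 7.956 μSv/h × 1.302 h = 10.36 μSv.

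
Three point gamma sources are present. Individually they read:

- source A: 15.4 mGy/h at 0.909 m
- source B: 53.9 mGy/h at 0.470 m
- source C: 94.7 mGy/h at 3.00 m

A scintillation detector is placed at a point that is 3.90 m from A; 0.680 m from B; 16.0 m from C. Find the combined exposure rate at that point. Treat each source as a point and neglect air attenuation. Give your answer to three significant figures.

Each source contributes Iᵢ·(dᵢ/rᵢ)²; contributions add.
A: 15.4 × (0.909/3.90)² = 0.8366 mGy/h
B: 53.9 × (0.470/0.680)² = 25.75 mGy/h
C: 94.7 × (3.00/16.0)² = 3.329 mGy/h
Total = 0.8366 + 25.75 + 3.329 = 29.92 mGy/h.

29.9 mGy/h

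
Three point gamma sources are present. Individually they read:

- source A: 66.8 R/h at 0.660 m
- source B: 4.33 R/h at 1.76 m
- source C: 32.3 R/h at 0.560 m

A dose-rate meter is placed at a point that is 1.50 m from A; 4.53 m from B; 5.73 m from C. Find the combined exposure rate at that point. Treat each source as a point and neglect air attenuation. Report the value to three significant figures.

By superposition, sum each source's inverse-square contribution:
A: 66.8 × (0.660/1.50)² = 12.93 R/h
B: 4.33 × (1.76/4.53)² = 0.6536 R/h
C: 32.3 × (0.560/5.73)² = 0.3085 R/h
Total = 12.93 + 0.6536 + 0.3085 = 13.89 R/h.

13.9 R/h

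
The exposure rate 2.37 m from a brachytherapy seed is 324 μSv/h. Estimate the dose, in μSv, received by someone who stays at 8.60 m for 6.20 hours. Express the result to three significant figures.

153 μSv

Intensity scales as (d₁/d₂)², so rate at 8.60 m:
(2.37/8.60)² = 0.07595, so 324 × 0.07595 = 24.61 μSv/h.
Dose = rate × time = 24.61 μSv/h × 6.200 h = 152.6 μSv.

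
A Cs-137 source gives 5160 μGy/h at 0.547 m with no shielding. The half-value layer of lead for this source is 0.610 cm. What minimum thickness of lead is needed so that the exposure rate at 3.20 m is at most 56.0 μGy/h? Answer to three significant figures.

At 3.20 m, distance alone gives 5160 × (0.547/3.20)² = 5160 × 0.02922 = 150.8 μGy/h.
Further attenuation needed: 150.8/56.0 = 2.693.
n = log₂(2.693) = 1.429 half-value layers.
Thickness = 1.429 × 0.610 cm = 0.8717 cm.

0.872 cm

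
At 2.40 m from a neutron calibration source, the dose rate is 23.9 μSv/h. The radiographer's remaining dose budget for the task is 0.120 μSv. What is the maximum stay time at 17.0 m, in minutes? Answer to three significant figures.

Since intensity falls as 1/r², rate at 17.0 m:
(2.40/17.0)² = 0.01993, so 23.9 × 0.01993 = 0.4763 μSv/h.
Stay time = 0.120 μSv ÷ 0.4763 μSv/h = 0.2519 h = 15.11 min.

15.1 min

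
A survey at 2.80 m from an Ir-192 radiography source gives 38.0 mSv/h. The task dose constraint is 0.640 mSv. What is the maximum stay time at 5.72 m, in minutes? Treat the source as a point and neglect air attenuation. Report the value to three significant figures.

4.22 min

Using I₁d₁² = I₂d₂², rate at 5.72 m:
38.0 × (2.80/5.72)² = 38.0 × 0.2396 = 9.105 mSv/h.
Stay time = 0.640 mSv ÷ 9.105 mSv/h = 0.07029 h = 4.217 min.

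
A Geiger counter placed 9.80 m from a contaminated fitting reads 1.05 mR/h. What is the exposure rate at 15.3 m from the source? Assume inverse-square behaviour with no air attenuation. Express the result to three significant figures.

Intensity scales as (d₁/d₂)², so scaling from 9.80 m to 15.3 m:
(9.80/15.3)² = 0.4103, so 1.05 × 0.4103 = 0.4308 mR/h.

0.431 mR/h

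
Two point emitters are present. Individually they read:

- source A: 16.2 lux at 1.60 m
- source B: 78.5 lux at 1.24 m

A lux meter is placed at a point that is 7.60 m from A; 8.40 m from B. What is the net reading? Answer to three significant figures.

2.43 lux

By superposition, sum each source's inverse-square contribution:
A: 16.2 × (1.60/7.60)² = 0.7180 lux
B: 78.5 × (1.24/8.40)² = 1.711 lux
Total = 0.7180 + 1.711 = 2.429 lux.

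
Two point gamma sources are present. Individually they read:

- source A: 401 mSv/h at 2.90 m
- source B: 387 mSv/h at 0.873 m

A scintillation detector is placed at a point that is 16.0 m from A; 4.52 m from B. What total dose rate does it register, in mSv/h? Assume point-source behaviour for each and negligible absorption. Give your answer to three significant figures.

By superposition, sum each source's inverse-square contribution:
A: 401 × (2.90/16.0)² = 13.17 mSv/h
B: 387 × (0.873/4.52)² = 14.44 mSv/h
Total = 13.17 + 14.44 = 27.61 mSv/h.

27.6 mSv/h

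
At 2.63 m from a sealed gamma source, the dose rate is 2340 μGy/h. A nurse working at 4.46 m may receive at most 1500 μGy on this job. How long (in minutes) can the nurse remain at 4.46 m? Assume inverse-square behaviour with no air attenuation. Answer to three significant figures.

111 min

Since intensity falls as 1/r², rate at 4.46 m:
(2.63/4.46)² = 0.3477, so 2340 × 0.3477 = 813.6 μGy/h.
Stay time = 1500 μGy ÷ 813.6 μGy/h = 1.844 h = 110.6 min.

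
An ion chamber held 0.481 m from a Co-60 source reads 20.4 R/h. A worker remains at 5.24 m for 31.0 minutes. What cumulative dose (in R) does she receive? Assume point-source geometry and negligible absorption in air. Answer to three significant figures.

Intensity scales as (d₁/d₂)², so rate at 5.24 m:
20.4 × (0.481/5.24)² = 20.4 × 0.008426 = 0.1719 R/h.
Dose = rate × time = 0.1719 R/h × 0.5167 h = 0.08882 R.

0.0888 R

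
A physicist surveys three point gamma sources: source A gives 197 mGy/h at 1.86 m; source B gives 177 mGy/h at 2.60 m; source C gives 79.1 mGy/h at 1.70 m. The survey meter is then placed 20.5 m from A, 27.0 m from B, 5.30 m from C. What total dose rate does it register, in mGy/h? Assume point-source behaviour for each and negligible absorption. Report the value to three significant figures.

Each source contributes Iᵢ·(dᵢ/rᵢ)²; contributions add.
A: 197 × (1.86/20.5)² = 1.622 mGy/h
B: 177 × (2.60/27.0)² = 1.641 mGy/h
C: 79.1 × (1.70/5.30)² = 8.138 mGy/h
Total = 1.622 + 1.641 + 8.138 = 11.40 mGy/h.

11.4 mGy/h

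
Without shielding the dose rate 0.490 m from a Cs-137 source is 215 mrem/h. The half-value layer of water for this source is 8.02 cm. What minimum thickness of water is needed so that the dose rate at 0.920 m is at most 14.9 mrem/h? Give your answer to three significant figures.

16.3 cm

At 0.920 m, distance alone gives (0.490/0.920)² = 0.2837, so 215 × 0.2837 = 61.00 mrem/h.
Further attenuation needed: 61.00/14.9 = 4.094.
n = log₂(4.094) = 2.034 half-value layers.
Thickness = 2.034 × 8.02 cm = 16.31 cm.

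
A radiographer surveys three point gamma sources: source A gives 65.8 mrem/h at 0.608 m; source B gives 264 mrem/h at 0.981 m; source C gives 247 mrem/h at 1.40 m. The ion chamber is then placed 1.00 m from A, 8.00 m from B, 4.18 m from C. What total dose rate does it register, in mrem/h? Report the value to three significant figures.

Each source contributes Iᵢ·(dᵢ/rᵢ)²; contributions add.
A: 65.8 × (0.608/1.00)² = 24.32 mrem/h
B: 264 × (0.981/8.00)² = 3.970 mrem/h
C: 247 × (1.40/4.18)² = 27.71 mrem/h
Total = 24.32 + 3.970 + 27.71 = 56.00 mrem/h.

56.0 mrem/h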